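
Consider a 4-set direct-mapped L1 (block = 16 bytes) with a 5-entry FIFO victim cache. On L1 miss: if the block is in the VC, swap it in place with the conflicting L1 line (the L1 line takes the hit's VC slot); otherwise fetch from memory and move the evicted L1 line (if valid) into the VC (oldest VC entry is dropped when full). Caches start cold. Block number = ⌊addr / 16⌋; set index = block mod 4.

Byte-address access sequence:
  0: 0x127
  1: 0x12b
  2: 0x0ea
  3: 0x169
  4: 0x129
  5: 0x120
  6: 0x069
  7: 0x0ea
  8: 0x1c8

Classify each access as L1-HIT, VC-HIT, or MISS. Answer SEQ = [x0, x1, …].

#0 0x127→b18/s2 MISS; vc=[]
#1 0x12b→b18/s2 L1-HIT; vc=[]
#2 0xea→b14/s2 MISS; vc=[18]
#3 0x169→b22/s2 MISS; vc=[18,14]
#4 0x129→b18/s2 VC-HIT; vc=[22,14]
#5 0x120→b18/s2 L1-HIT; vc=[22,14]
#6 0x69→b6/s2 MISS; vc=[22,14,18]
#7 0xea→b14/s2 VC-HIT; vc=[22,6,18]
#8 0x1c8→b28/s0 MISS; vc=[22,6,18]

SEQ = [MISS, L1-HIT, MISS, MISS, VC-HIT, L1-HIT, MISS, VC-HIT, MISS]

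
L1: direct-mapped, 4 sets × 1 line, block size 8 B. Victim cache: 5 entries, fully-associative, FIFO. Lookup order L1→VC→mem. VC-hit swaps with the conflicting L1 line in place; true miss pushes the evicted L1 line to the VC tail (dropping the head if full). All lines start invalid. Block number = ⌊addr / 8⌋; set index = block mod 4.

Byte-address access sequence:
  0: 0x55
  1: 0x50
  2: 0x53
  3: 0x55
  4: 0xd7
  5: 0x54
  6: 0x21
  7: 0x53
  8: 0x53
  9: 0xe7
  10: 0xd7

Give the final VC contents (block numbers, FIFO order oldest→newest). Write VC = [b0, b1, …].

#0 0x55→b10/s2 MISS; vc=[]
#1 0x50→b10/s2 L1-HIT; vc=[]
#2 0x53→b10/s2 L1-HIT; vc=[]
#3 0x55→b10/s2 L1-HIT; vc=[]
#4 0xd7→b26/s2 MISS; vc=[10]
#5 0x54→b10/s2 VC-HIT; vc=[26]
#6 0x21→b4/s0 MISS; vc=[26]
#7 0x53→b10/s2 L1-HIT; vc=[26]
#8 0x53→b10/s2 L1-HIT; vc=[26]
#9 0xe7→b28/s0 MISS; vc=[26,4]
#10 0xd7→b26/s2 VC-HIT; vc=[10,4]

VC = [10, 4]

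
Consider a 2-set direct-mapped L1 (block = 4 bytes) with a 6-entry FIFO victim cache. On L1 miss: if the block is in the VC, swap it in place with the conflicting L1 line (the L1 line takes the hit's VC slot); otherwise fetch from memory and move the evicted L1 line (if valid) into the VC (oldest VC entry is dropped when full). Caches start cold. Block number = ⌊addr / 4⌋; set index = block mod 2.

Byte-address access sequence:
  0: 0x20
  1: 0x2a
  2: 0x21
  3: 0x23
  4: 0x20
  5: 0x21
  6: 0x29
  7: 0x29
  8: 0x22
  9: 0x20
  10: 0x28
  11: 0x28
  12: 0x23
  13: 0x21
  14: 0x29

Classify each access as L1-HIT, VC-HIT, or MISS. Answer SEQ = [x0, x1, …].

0: 0x20 (blk 8, set 0) → MISS  vc=[]
1: 0x2a (blk 10, set 0) → MISS  vc=[8]
2: 0x21 (blk 8, set 0) → VC-HIT  vc=[10]
3: 0x23 (blk 8, set 0) → L1-HIT  vc=[10]
4: 0x20 (blk 8, set 0) → L1-HIT  vc=[10]
5: 0x21 (blk 8, set 0) → L1-HIT  vc=[10]
6: 0x29 (blk 10, set 0) → VC-HIT  vc=[8]
7: 0x29 (blk 10, set 0) → L1-HIT  vc=[8]
8: 0x22 (blk 8, set 0) → VC-HIT  vc=[10]
9: 0x20 (blk 8, set 0) → L1-HIT  vc=[10]
10: 0x28 (blk 10, set 0) → VC-HIT  vc=[8]
11: 0x28 (blk 10, set 0) → L1-HIT  vc=[8]
12: 0x23 (blk 8, set 0) → VC-HIT  vc=[10]
13: 0x21 (blk 8, set 0) → L1-HIT  vc=[10]
14: 0x29 (blk 10, set 0) → VC-HIT  vc=[8]

SEQ = [MISS, MISS, VC-HIT, L1-HIT, L1-HIT, L1-HIT, VC-HIT, L1-HIT, VC-HIT, L1-HIT, VC-HIT, L1-HIT, VC-HIT, L1-HIT, VC-HIT]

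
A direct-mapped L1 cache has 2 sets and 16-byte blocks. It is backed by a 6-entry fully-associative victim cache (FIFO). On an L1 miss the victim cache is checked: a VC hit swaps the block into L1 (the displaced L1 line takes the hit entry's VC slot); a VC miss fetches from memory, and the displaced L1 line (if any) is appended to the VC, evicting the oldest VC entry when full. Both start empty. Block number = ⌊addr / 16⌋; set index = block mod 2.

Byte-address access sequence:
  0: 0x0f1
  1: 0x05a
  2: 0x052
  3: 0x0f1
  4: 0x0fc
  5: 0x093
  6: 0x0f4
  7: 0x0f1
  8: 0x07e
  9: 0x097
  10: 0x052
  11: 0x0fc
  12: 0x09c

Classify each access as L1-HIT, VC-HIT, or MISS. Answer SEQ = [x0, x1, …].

SEQ = [MISS, MISS, L1-HIT, VC-HIT, L1-HIT, MISS, VC-HIT, L1-HIT, MISS, VC-HIT, VC-HIT, VC-HIT, VC-HIT]

#0 0xf1→b15/s1 MISS; vc=[]
#1 0x5a→b5/s1 MISS; vc=[15]
#2 0x52→b5/s1 L1-HIT; vc=[15]
#3 0xf1→b15/s1 VC-HIT; vc=[5]
#4 0xfc→b15/s1 L1-HIT; vc=[5]
#5 0x93→b9/s1 MISS; vc=[5,15]
#6 0xf4→b15/s1 VC-HIT; vc=[5,9]
#7 0xf1→b15/s1 L1-HIT; vc=[5,9]
#8 0x7e→b7/s1 MISS; vc=[5,9,15]
#9 0x97→b9/s1 VC-HIT; vc=[5,7,15]
#10 0x52→b5/s1 VC-HIT; vc=[9,7,15]
#11 0xfc→b15/s1 VC-HIT; vc=[9,7,5]
#12 0x9c→b9/s1 VC-HIT; vc=[15,7,5]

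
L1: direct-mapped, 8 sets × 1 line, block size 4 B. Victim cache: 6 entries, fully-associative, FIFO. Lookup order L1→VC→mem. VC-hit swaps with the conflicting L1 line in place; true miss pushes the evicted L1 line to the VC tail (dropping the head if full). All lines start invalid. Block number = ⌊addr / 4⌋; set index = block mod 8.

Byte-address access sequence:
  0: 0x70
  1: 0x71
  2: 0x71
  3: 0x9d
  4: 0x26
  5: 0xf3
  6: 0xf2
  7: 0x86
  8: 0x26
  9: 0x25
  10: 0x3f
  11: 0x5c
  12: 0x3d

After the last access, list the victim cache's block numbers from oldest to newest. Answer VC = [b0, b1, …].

VC = [28, 33, 39, 23]

0: 0x70 (blk 28, set 4) → MISS  vc=[]
1: 0x71 (blk 28, set 4) → L1-HIT  vc=[]
2: 0x71 (blk 28, set 4) → L1-HIT  vc=[]
3: 0x9d (blk 39, set 7) → MISS  vc=[]
4: 0x26 (blk 9, set 1) → MISS  vc=[]
5: 0xf3 (blk 60, set 4) → MISS  vc=[28]
6: 0xf2 (blk 60, set 4) → L1-HIT  vc=[28]
7: 0x86 (blk 33, set 1) → MISS  vc=[28, 9]
8: 0x26 (blk 9, set 1) → VC-HIT  vc=[28, 33]
9: 0x25 (blk 9, set 1) → L1-HIT  vc=[28, 33]
10: 0x3f (blk 15, set 7) → MISS  vc=[28, 33, 39]
11: 0x5c (blk 23, set 7) → MISS  vc=[28, 33, 39, 15]
12: 0x3d (blk 15, set 7) → VC-HIT  vc=[28, 33, 39, 23]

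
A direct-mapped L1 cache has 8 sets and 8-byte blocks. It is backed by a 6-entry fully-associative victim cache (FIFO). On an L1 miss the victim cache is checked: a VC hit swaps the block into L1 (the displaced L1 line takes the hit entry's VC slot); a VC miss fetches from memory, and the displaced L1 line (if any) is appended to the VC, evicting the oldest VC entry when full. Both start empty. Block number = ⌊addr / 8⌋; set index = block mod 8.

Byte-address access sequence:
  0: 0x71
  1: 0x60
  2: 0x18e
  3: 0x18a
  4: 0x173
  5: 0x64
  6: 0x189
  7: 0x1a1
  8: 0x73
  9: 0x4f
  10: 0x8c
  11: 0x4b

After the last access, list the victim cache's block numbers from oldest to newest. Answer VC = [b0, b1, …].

VC = [46, 12, 49, 17]

0: 0x71 (blk 14, set 6) → MISS  vc=[]
1: 0x60 (blk 12, set 4) → MISS  vc=[]
2: 0x18e (blk 49, set 1) → MISS  vc=[]
3: 0x18a (blk 49, set 1) → L1-HIT  vc=[]
4: 0x173 (blk 46, set 6) → MISS  vc=[14]
5: 0x64 (blk 12, set 4) → L1-HIT  vc=[14]
6: 0x189 (blk 49, set 1) → L1-HIT  vc=[14]
7: 0x1a1 (blk 52, set 4) → MISS  vc=[14, 12]
8: 0x73 (blk 14, set 6) → VC-HIT  vc=[46, 12]
9: 0x4f (blk 9, set 1) → MISS  vc=[46, 12, 49]
10: 0x8c (blk 17, set 1) → MISS  vc=[46, 12, 49, 9]
11: 0x4b (blk 9, set 1) → VC-HIT  vc=[46, 12, 49, 17]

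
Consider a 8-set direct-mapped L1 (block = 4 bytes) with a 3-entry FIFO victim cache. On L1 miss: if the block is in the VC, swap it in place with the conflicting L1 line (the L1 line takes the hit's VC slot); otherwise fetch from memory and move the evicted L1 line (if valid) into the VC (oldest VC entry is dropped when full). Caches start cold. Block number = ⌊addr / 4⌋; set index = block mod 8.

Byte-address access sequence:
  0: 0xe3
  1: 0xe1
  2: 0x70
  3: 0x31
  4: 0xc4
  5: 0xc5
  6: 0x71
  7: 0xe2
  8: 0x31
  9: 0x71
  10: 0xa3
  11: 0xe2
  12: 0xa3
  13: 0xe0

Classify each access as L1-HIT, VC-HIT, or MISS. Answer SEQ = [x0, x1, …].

SEQ = [MISS, L1-HIT, MISS, MISS, MISS, L1-HIT, VC-HIT, L1-HIT, VC-HIT, VC-HIT, MISS, VC-HIT, VC-HIT, VC-HIT]

#0 0xe3→b56/s0 MISS; vc=[]
#1 0xe1→b56/s0 L1-HIT; vc=[]
#2 0x70→b28/s4 MISS; vc=[]
#3 0x31→b12/s4 MISS; vc=[28]
#4 0xc4→b49/s1 MISS; vc=[28]
#5 0xc5→b49/s1 L1-HIT; vc=[28]
#6 0x71→b28/s4 VC-HIT; vc=[12]
#7 0xe2→b56/s0 L1-HIT; vc=[12]
#8 0x31→b12/s4 VC-HIT; vc=[28]
#9 0x71→b28/s4 VC-HIT; vc=[12]
#10 0xa3→b40/s0 MISS; vc=[12,56]
#11 0xe2→b56/s0 VC-HIT; vc=[12,40]
#12 0xa3→b40/s0 VC-HIT; vc=[12,56]
#13 0xe0→b56/s0 VC-HIT; vc=[12,40]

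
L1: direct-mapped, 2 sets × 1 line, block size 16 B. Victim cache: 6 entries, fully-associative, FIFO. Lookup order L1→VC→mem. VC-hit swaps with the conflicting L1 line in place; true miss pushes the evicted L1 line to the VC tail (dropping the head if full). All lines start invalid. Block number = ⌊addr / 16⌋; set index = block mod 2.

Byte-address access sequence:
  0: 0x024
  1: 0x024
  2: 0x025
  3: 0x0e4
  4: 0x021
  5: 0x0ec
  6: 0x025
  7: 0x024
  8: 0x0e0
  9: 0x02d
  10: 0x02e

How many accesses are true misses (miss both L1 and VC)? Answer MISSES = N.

MISSES = 2

  [0] addr=0x24 blk=2 s=0: MISS | VC []
  [1] addr=0x24 blk=2 s=0: L1-HIT | VC []
  [2] addr=0x25 blk=2 s=0: L1-HIT | VC []
  [3] addr=0xe4 blk=14 s=0: MISS | VC [2]
  [4] addr=0x21 blk=2 s=0: VC-HIT | VC [14]
  [5] addr=0xec blk=14 s=0: VC-HIT | VC [2]
  [6] addr=0x25 blk=2 s=0: VC-HIT | VC [14]
  [7] addr=0x24 blk=2 s=0: L1-HIT | VC [14]
  [8] addr=0xe0 blk=14 s=0: VC-HIT | VC [2]
  [9] addr=0x2d blk=2 s=0: VC-HIT | VC [14]
  [10] addr=0x2e blk=2 s=0: L1-HIT | VC [14]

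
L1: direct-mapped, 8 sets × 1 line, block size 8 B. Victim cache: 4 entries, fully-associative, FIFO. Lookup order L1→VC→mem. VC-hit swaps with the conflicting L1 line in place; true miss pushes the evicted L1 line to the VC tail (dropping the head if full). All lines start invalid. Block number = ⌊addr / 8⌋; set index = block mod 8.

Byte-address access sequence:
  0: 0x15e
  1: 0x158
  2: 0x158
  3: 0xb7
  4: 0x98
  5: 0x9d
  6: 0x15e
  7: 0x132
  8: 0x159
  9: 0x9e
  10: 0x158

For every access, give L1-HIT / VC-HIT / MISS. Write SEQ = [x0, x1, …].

  [0] addr=0x15e blk=43 s=3: MISS | VC []
  [1] addr=0x158 blk=43 s=3: L1-HIT | VC []
  [2] addr=0x158 blk=43 s=3: L1-HIT | VC []
  [3] addr=0xb7 blk=22 s=6: MISS | VC []
  [4] addr=0x98 blk=19 s=3: MISS | VC [43]
  [5] addr=0x9d blk=19 s=3: L1-HIT | VC [43]
  [6] addr=0x15e blk=43 s=3: VC-HIT | VC [19]
  [7] addr=0x132 blk=38 s=6: MISS | VC [19, 22]
  [8] addr=0x159 blk=43 s=3: L1-HIT | VC [19, 22]
  [9] addr=0x9e blk=19 s=3: VC-HIT | VC [43, 22]
  [10] addr=0x158 blk=43 s=3: VC-HIT | VC [19, 22]

SEQ = [MISS, L1-HIT, L1-HIT, MISS, MISS, L1-HIT, VC-HIT, MISS, L1-HIT, VC-HIT, VC-HIT]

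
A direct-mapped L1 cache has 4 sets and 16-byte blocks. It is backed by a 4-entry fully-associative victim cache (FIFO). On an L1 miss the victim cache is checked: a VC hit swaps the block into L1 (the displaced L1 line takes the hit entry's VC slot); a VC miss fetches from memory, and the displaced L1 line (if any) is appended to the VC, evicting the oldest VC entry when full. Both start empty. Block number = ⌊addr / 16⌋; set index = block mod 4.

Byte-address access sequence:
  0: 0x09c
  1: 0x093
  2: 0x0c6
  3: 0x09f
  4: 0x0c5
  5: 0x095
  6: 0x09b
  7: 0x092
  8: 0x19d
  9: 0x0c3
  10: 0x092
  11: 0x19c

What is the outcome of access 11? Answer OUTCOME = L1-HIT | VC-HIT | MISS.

OUTCOME = VC-HIT

  [0] addr=0x9c blk=9 s=1: MISS | VC []
  [1] addr=0x93 blk=9 s=1: L1-HIT | VC []
  [2] addr=0xc6 blk=12 s=0: MISS | VC []
  [3] addr=0x9f blk=9 s=1: L1-HIT | VC []
  [4] addr=0xc5 blk=12 s=0: L1-HIT | VC []
  [5] addr=0x95 blk=9 s=1: L1-HIT | VC []
  [6] addr=0x9b blk=9 s=1: L1-HIT | VC []
  [7] addr=0x92 blk=9 s=1: L1-HIT | VC []
  [8] addr=0x19d blk=25 s=1: MISS | VC [9]
  [9] addr=0xc3 blk=12 s=0: L1-HIT | VC [9]
  [10] addr=0x92 blk=9 s=1: VC-HIT | VC [25]
  [11] addr=0x19c blk=25 s=1: VC-HIT | VC [9]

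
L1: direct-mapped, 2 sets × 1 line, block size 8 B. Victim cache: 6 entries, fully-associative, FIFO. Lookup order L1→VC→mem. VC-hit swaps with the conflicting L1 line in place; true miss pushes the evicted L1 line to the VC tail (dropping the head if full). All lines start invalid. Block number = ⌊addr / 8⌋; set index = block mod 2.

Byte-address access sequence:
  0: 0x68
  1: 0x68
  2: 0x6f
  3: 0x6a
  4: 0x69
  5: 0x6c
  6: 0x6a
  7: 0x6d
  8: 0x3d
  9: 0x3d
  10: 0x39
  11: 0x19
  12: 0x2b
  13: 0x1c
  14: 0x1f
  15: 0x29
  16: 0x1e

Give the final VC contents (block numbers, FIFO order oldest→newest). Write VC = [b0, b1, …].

#0 0x68→b13/s1 MISS; vc=[]
#1 0x68→b13/s1 L1-HIT; vc=[]
#2 0x6f→b13/s1 L1-HIT; vc=[]
#3 0x6a→b13/s1 L1-HIT; vc=[]
#4 0x69→b13/s1 L1-HIT; vc=[]
#5 0x6c→b13/s1 L1-HIT; vc=[]
#6 0x6a→b13/s1 L1-HIT; vc=[]
#7 0x6d→b13/s1 L1-HIT; vc=[]
#8 0x3d→b7/s1 MISS; vc=[13]
#9 0x3d→b7/s1 L1-HIT; vc=[13]
#10 0x39→b7/s1 L1-HIT; vc=[13]
#11 0x19→b3/s1 MISS; vc=[13,7]
#12 0x2b→b5/s1 MISS; vc=[13,7,3]
#13 0x1c→b3/s1 VC-HIT; vc=[13,7,5]
#14 0x1f→b3/s1 L1-HIT; vc=[13,7,5]
#15 0x29→b5/s1 VC-HIT; vc=[13,7,3]
#16 0x1e→b3/s1 VC-HIT; vc=[13,7,5]

VC = [13, 7, 5]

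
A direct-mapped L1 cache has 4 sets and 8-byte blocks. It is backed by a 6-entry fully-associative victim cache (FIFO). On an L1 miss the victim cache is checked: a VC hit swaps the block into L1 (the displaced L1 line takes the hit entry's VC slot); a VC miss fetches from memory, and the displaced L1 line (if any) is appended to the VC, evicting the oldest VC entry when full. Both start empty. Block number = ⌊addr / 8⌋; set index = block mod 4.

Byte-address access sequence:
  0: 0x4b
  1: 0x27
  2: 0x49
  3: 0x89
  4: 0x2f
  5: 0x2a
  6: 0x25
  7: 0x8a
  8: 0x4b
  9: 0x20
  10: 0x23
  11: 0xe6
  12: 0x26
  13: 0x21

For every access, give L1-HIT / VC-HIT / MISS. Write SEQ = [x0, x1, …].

  [0] addr=0x4b blk=9 s=1: MISS | VC []
  [1] addr=0x27 blk=4 s=0: MISS | VC []
  [2] addr=0x49 blk=9 s=1: L1-HIT | VC []
  [3] addr=0x89 blk=17 s=1: MISS | VC [9]
  [4] addr=0x2f blk=5 s=1: MISS | VC [9, 17]
  [5] addr=0x2a blk=5 s=1: L1-HIT | VC [9, 17]
  [6] addr=0x25 blk=4 s=0: L1-HIT | VC [9, 17]
  [7] addr=0x8a blk=17 s=1: VC-HIT | VC [9, 5]
  [8] addr=0x4b blk=9 s=1: VC-HIT | VC [17, 5]
  [9] addr=0x20 blk=4 s=0: L1-HIT | VC [17, 5]
  [10] addr=0x23 blk=4 s=0: L1-HIT | VC [17, 5]
  [11] addr=0xe6 blk=28 s=0: MISS | VC [17, 5, 4]
  [12] addr=0x26 blk=4 s=0: VC-HIT | VC [17, 5, 28]
  [13] addr=0x21 blk=4 s=0: L1-HIT | VC [17, 5, 28]

SEQ = [MISS, MISS, L1-HIT, MISS, MISS, L1-HIT, L1-HIT, VC-HIT, VC-HIT, L1-HIT, L1-HIT, MISS, VC-HIT, L1-HIT]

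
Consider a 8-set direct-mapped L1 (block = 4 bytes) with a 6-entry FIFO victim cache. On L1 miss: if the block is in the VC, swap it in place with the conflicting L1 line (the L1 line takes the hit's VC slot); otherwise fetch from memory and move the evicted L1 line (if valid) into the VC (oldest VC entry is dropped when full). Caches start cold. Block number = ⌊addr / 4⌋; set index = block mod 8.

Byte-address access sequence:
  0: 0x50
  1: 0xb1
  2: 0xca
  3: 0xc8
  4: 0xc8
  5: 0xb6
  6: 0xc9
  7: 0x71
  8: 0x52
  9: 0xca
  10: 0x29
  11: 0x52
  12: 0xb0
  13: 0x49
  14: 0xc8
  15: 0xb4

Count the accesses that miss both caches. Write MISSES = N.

0: 0x50 (blk 20, set 4) → MISS  vc=[]
1: 0xb1 (blk 44, set 4) → MISS  vc=[20]
2: 0xca (blk 50, set 2) → MISS  vc=[20]
3: 0xc8 (blk 50, set 2) → L1-HIT  vc=[20]
4: 0xc8 (blk 50, set 2) → L1-HIT  vc=[20]
5: 0xb6 (blk 45, set 5) → MISS  vc=[20]
6: 0xc9 (blk 50, set 2) → L1-HIT  vc=[20]
7: 0x71 (blk 28, set 4) → MISS  vc=[20, 44]
8: 0x52 (blk 20, set 4) → VC-HIT  vc=[28, 44]
9: 0xca (blk 50, set 2) → L1-HIT  vc=[28, 44]
10: 0x29 (blk 10, set 2) → MISS  vc=[28, 44, 50]
11: 0x52 (blk 20, set 4) → L1-HIT  vc=[28, 44, 50]
12: 0xb0 (blk 44, set 4) → VC-HIT  vc=[28, 20, 50]
13: 0x49 (blk 18, set 2) → MISS  vc=[28, 20, 50, 10]
14: 0xc8 (blk 50, set 2) → VC-HIT  vc=[28, 20, 18, 10]
15: 0xb4 (blk 45, set 5) → L1-HIT  vc=[28, 20, 18, 10]

MISSES = 7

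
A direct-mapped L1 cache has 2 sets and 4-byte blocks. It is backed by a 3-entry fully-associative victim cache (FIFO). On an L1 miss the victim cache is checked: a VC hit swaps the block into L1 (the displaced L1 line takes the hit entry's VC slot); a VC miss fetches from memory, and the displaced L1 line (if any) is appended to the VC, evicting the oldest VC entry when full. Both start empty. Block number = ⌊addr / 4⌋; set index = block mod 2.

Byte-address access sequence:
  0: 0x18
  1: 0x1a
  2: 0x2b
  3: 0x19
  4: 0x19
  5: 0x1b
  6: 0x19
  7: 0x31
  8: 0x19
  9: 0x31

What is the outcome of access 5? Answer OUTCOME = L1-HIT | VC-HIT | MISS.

#0 0x18→b6/s0 MISS; vc=[]
#1 0x1a→b6/s0 L1-HIT; vc=[]
#2 0x2b→b10/s0 MISS; vc=[6]
#3 0x19→b6/s0 VC-HIT; vc=[10]
#4 0x19→b6/s0 L1-HIT; vc=[10]
#5 0x1b→b6/s0 L1-HIT; vc=[10]
#6 0x19→b6/s0 L1-HIT; vc=[10]
#7 0x31→b12/s0 MISS; vc=[10,6]
#8 0x19→b6/s0 VC-HIT; vc=[10,12]
#9 0x31→b12/s0 VC-HIT; vc=[10,6]

OUTCOME = L1-HIT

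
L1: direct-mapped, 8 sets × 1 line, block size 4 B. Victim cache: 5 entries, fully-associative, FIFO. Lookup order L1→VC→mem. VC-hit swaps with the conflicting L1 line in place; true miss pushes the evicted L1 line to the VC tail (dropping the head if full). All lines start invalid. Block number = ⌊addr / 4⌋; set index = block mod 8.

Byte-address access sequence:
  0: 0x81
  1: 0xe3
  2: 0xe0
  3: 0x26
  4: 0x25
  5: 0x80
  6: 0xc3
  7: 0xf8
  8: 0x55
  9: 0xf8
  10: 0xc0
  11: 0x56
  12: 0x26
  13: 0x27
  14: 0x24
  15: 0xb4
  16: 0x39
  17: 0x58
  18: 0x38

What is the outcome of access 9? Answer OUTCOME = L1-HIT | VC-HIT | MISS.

OUTCOME = L1-HIT

#0 0x81→b32/s0 MISS; vc=[]
#1 0xe3→b56/s0 MISS; vc=[32]
#2 0xe0→b56/s0 L1-HIT; vc=[32]
#3 0x26→b9/s1 MISS; vc=[32]
#4 0x25→b9/s1 L1-HIT; vc=[32]
#5 0x80→b32/s0 VC-HIT; vc=[56]
#6 0xc3→b48/s0 MISS; vc=[56,32]
#7 0xf8→b62/s6 MISS; vc=[56,32]
#8 0x55→b21/s5 MISS; vc=[56,32]
#9 0xf8→b62/s6 L1-HIT; vc=[56,32]
#10 0xc0→b48/s0 L1-HIT; vc=[56,32]
#11 0x56→b21/s5 L1-HIT; vc=[56,32]
#12 0x26→b9/s1 L1-HIT; vc=[56,32]
#13 0x27→b9/s1 L1-HIT; vc=[56,32]
#14 0x24→b9/s1 L1-HIT; vc=[56,32]
#15 0xb4→b45/s5 MISS; vc=[56,32,21]
#16 0x39→b14/s6 MISS; vc=[56,32,21,62]
#17 0x58→b22/s6 MISS; vc=[56,32,21,62,14]
#18 0x38→b14/s6 VC-HIT; vc=[56,32,21,62,22]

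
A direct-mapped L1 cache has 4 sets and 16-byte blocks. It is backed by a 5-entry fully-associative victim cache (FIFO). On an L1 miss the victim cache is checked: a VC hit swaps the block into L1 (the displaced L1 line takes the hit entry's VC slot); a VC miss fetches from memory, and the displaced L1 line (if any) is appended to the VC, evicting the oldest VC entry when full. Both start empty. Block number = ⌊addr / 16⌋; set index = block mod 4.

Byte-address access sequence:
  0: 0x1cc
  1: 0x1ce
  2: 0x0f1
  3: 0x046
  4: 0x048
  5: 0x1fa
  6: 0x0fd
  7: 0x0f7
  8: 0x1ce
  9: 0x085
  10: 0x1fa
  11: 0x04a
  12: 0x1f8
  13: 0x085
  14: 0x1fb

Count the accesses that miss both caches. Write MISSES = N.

MISSES = 5

0: 0x1cc (blk 28, set 0) → MISS  vc=[]
1: 0x1ce (blk 28, set 0) → L1-HIT  vc=[]
2: 0xf1 (blk 15, set 3) → MISS  vc=[]
3: 0x46 (blk 4, set 0) → MISS  vc=[28]
4: 0x48 (blk 4, set 0) → L1-HIT  vc=[28]
5: 0x1fa (blk 31, set 3) → MISS  vc=[28, 15]
6: 0xfd (blk 15, set 3) → VC-HIT  vc=[28, 31]
7: 0xf7 (blk 15, set 3) → L1-HIT  vc=[28, 31]
8: 0x1ce (blk 28, set 0) → VC-HIT  vc=[4, 31]
9: 0x85 (blk 8, set 0) → MISS  vc=[4, 31, 28]
10: 0x1fa (blk 31, set 3) → VC-HIT  vc=[4, 15, 28]
11: 0x4a (blk 4, set 0) → VC-HIT  vc=[8, 15, 28]
12: 0x1f8 (blk 31, set 3) → L1-HIT  vc=[8, 15, 28]
13: 0x85 (blk 8, set 0) → VC-HIT  vc=[4, 15, 28]
14: 0x1fb (blk 31, set 3) → L1-HIT  vc=[4, 15, 28]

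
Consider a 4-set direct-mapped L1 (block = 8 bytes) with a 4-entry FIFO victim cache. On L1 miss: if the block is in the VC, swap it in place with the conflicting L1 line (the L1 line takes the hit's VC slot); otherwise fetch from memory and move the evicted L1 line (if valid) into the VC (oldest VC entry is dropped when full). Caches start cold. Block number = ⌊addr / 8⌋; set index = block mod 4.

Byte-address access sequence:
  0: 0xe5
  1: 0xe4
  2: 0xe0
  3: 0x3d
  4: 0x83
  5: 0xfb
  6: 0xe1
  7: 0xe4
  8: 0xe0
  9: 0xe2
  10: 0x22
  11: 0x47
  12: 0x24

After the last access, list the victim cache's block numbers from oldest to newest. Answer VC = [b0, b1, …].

VC = [16, 7, 28, 8]

0: 0xe5 (blk 28, set 0) → MISS  vc=[]
1: 0xe4 (blk 28, set 0) → L1-HIT  vc=[]
2: 0xe0 (blk 28, set 0) → L1-HIT  vc=[]
3: 0x3d (blk 7, set 3) → MISS  vc=[]
4: 0x83 (blk 16, set 0) → MISS  vc=[28]
5: 0xfb (blk 31, set 3) → MISS  vc=[28, 7]
6: 0xe1 (blk 28, set 0) → VC-HIT  vc=[16, 7]
7: 0xe4 (blk 28, set 0) → L1-HIT  vc=[16, 7]
8: 0xe0 (blk 28, set 0) → L1-HIT  vc=[16, 7]
9: 0xe2 (blk 28, set 0) → L1-HIT  vc=[16, 7]
10: 0x22 (blk 4, set 0) → MISS  vc=[16, 7, 28]
11: 0x47 (blk 8, set 0) → MISS  vc=[16, 7, 28, 4]
12: 0x24 (blk 4, set 0) → VC-HIT  vc=[16, 7, 28, 8]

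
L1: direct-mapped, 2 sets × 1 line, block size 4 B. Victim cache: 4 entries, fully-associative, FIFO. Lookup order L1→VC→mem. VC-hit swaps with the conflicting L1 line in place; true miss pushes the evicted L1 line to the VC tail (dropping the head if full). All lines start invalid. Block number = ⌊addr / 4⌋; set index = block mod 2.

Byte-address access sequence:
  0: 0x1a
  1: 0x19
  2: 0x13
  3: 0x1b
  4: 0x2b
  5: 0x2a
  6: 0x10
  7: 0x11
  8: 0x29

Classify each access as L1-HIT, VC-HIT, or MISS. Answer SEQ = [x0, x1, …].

#0 0x1a→b6/s0 MISS; vc=[]
#1 0x19→b6/s0 L1-HIT; vc=[]
#2 0x13→b4/s0 MISS; vc=[6]
#3 0x1b→b6/s0 VC-HIT; vc=[4]
#4 0x2b→b10/s0 MISS; vc=[4,6]
#5 0x2a→b10/s0 L1-HIT; vc=[4,6]
#6 0x10→b4/s0 VC-HIT; vc=[10,6]
#7 0x11→b4/s0 L1-HIT; vc=[10,6]
#8 0x29→b10/s0 VC-HIT; vc=[4,6]

SEQ = [MISS, L1-HIT, MISS, VC-HIT, MISS, L1-HIT, VC-HIT, L1-HIT, VC-HIT]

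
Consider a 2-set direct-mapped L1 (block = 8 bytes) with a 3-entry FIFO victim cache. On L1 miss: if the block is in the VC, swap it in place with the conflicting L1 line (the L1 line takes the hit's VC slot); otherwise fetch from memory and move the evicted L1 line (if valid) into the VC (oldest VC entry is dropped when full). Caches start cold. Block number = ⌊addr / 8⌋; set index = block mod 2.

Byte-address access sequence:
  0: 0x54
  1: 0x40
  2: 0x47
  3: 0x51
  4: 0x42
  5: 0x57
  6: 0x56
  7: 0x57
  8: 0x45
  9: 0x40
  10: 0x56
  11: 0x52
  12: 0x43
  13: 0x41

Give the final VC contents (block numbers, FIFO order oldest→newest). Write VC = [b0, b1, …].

VC = [10]

#0 0x54→b10/s0 MISS; vc=[]
#1 0x40→b8/s0 MISS; vc=[10]
#2 0x47→b8/s0 L1-HIT; vc=[10]
#3 0x51→b10/s0 VC-HIT; vc=[8]
#4 0x42→b8/s0 VC-HIT; vc=[10]
#5 0x57→b10/s0 VC-HIT; vc=[8]
#6 0x56→b10/s0 L1-HIT; vc=[8]
#7 0x57→b10/s0 L1-HIT; vc=[8]
#8 0x45→b8/s0 VC-HIT; vc=[10]
#9 0x40→b8/s0 L1-HIT; vc=[10]
#10 0x56→b10/s0 VC-HIT; vc=[8]
#11 0x52→b10/s0 L1-HIT; vc=[8]
#12 0x43→b8/s0 VC-HIT; vc=[10]
#13 0x41→b8/s0 L1-HIT; vc=[10]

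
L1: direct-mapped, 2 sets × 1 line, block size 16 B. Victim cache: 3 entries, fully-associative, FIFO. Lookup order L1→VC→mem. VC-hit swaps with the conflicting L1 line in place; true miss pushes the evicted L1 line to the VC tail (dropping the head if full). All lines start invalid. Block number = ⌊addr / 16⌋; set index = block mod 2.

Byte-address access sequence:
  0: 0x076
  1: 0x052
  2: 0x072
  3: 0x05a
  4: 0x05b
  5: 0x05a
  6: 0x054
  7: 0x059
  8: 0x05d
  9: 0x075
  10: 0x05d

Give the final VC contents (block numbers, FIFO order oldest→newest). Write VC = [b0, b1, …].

VC = [7]

  [0] addr=0x76 blk=7 s=1: MISS | VC []
  [1] addr=0x52 blk=5 s=1: MISS | VC [7]
  [2] addr=0x72 blk=7 s=1: VC-HIT | VC [5]
  [3] addr=0x5a blk=5 s=1: VC-HIT | VC [7]
  [4] addr=0x5b blk=5 s=1: L1-HIT | VC [7]
  [5] addr=0x5a blk=5 s=1: L1-HIT | VC [7]
  [6] addr=0x54 blk=5 s=1: L1-HIT | VC [7]
  [7] addr=0x59 blk=5 s=1: L1-HIT | VC [7]
  [8] addr=0x5d blk=5 s=1: L1-HIT | VC [7]
  [9] addr=0x75 blk=7 s=1: VC-HIT | VC [5]
  [10] addr=0x5d blk=5 s=1: VC-HIT | VC [7]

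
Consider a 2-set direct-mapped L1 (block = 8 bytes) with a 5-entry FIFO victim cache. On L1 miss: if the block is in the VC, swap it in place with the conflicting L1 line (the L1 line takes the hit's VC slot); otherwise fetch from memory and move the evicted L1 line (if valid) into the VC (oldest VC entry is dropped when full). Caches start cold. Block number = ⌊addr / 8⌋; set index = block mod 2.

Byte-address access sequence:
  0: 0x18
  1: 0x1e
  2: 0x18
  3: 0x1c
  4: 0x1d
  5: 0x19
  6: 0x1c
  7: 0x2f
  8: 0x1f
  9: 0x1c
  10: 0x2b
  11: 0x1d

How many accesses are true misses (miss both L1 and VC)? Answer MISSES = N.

MISSES = 2

  [0] addr=0x18 blk=3 s=1: MISS | VC []
  [1] addr=0x1e blk=3 s=1: L1-HIT | VC []
  [2] addr=0x18 blk=3 s=1: L1-HIT | VC []
  [3] addr=0x1c blk=3 s=1: L1-HIT | VC []
  [4] addr=0x1d blk=3 s=1: L1-HIT | VC []
  [5] addr=0x19 blk=3 s=1: L1-HIT | VC []
  [6] addr=0x1c blk=3 s=1: L1-HIT | VC []
  [7] addr=0x2f blk=5 s=1: MISS | VC [3]
  [8] addr=0x1f blk=3 s=1: VC-HIT | VC [5]
  [9] addr=0x1c blk=3 s=1: L1-HIT | VC [5]
  [10] addr=0x2b blk=5 s=1: VC-HIT | VC [3]
  [11] addr=0x1d blk=3 s=1: VC-HIT | VC [5]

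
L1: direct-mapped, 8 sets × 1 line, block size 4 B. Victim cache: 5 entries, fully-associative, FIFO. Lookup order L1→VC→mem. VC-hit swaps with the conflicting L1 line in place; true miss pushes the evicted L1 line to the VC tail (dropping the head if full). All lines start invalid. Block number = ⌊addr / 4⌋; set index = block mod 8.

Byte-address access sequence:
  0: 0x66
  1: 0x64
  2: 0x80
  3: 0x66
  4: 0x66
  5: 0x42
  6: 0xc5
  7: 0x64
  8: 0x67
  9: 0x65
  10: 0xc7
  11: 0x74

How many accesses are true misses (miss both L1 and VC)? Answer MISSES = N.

#0 0x66→b25/s1 MISS; vc=[]
#1 0x64→b25/s1 L1-HIT; vc=[]
#2 0x80→b32/s0 MISS; vc=[]
#3 0x66→b25/s1 L1-HIT; vc=[]
#4 0x66→b25/s1 L1-HIT; vc=[]
#5 0x42→b16/s0 MISS; vc=[32]
#6 0xc5→b49/s1 MISS; vc=[32,25]
#7 0x64→b25/s1 VC-HIT; vc=[32,49]
#8 0x67→b25/s1 L1-HIT; vc=[32,49]
#9 0x65→b25/s1 L1-HIT; vc=[32,49]
#10 0xc7→b49/s1 VC-HIT; vc=[32,25]
#11 0x74→b29/s5 MISS; vc=[32,25]

MISSES = 5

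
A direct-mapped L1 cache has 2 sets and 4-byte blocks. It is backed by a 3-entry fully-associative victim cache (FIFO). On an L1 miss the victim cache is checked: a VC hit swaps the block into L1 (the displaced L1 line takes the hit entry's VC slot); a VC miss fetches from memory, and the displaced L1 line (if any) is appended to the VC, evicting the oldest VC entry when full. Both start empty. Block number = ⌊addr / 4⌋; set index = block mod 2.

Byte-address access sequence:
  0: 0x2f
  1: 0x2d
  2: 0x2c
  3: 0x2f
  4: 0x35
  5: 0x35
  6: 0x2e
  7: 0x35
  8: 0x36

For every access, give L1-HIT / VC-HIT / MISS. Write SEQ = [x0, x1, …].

#0 0x2f→b11/s1 MISS; vc=[]
#1 0x2d→b11/s1 L1-HIT; vc=[]
#2 0x2c→b11/s1 L1-HIT; vc=[]
#3 0x2f→b11/s1 L1-HIT; vc=[]
#4 0x35→b13/s1 MISS; vc=[11]
#5 0x35→b13/s1 L1-HIT; vc=[11]
#6 0x2e→b11/s1 VC-HIT; vc=[13]
#7 0x35→b13/s1 VC-HIT; vc=[11]
#8 0x36→b13/s1 L1-HIT; vc=[11]

SEQ = [MISS, L1-HIT, L1-HIT, L1-HIT, MISS, L1-HIT, VC-HIT, VC-HIT, L1-HIT]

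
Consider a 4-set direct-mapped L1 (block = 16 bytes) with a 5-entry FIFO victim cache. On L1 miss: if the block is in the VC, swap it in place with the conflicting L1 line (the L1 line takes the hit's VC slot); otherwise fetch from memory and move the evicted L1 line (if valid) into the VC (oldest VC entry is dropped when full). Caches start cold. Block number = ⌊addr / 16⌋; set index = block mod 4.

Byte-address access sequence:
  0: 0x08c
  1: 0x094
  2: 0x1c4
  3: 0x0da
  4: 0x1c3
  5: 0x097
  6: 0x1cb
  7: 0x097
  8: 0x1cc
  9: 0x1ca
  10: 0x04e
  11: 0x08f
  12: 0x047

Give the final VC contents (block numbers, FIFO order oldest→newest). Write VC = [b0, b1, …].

  [0] addr=0x8c blk=8 s=0: MISS | VC []
  [1] addr=0x94 blk=9 s=1: MISS | VC []
  [2] addr=0x1c4 blk=28 s=0: MISS | VC [8]
  [3] addr=0xda blk=13 s=1: MISS | VC [8, 9]
  [4] addr=0x1c3 blk=28 s=0: L1-HIT | VC [8, 9]
  [5] addr=0x97 blk=9 s=1: VC-HIT | VC [8, 13]
  [6] addr=0x1cb blk=28 s=0: L1-HIT | VC [8, 13]
  [7] addr=0x97 blk=9 s=1: L1-HIT | VC [8, 13]
  [8] addr=0x1cc blk=28 s=0: L1-HIT | VC [8, 13]
  [9] addr=0x1ca blk=28 s=0: L1-HIT | VC [8, 13]
  [10] addr=0x4e blk=4 s=0: MISS | VC [8, 13, 28]
  [11] addr=0x8f blk=8 s=0: VC-HIT | VC [4, 13, 28]
  [12] addr=0x47 blk=4 s=0: VC-HIT | VC [8, 13, 28]

VC = [8, 13, 28]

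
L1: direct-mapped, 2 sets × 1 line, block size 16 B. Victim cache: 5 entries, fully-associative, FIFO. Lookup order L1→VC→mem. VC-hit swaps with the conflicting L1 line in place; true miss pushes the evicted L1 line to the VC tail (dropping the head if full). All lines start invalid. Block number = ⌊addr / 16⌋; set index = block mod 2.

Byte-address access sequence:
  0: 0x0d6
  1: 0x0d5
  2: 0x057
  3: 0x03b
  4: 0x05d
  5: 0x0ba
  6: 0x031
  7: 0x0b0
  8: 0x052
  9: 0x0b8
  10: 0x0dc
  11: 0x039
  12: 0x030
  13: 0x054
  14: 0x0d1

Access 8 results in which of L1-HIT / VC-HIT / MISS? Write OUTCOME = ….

OUTCOME = VC-HIT

#0 0xd6→b13/s1 MISS; vc=[]
#1 0xd5→b13/s1 L1-HIT; vc=[]
#2 0x57→b5/s1 MISS; vc=[13]
#3 0x3b→b3/s1 MISS; vc=[13,5]
#4 0x5d→b5/s1 VC-HIT; vc=[13,3]
#5 0xba→b11/s1 MISS; vc=[13,3,5]
#6 0x31→b3/s1 VC-HIT; vc=[13,11,5]
#7 0xb0→b11/s1 VC-HIT; vc=[13,3,5]
#8 0x52→b5/s1 VC-HIT; vc=[13,3,11]
#9 0xb8→b11/s1 VC-HIT; vc=[13,3,5]
#10 0xdc→b13/s1 VC-HIT; vc=[11,3,5]
#11 0x39→b3/s1 VC-HIT; vc=[11,13,5]
#12 0x30→b3/s1 L1-HIT; vc=[11,13,5]
#13 0x54→b5/s1 VC-HIT; vc=[11,13,3]
#14 0xd1→b13/s1 VC-HIT; vc=[11,5,3]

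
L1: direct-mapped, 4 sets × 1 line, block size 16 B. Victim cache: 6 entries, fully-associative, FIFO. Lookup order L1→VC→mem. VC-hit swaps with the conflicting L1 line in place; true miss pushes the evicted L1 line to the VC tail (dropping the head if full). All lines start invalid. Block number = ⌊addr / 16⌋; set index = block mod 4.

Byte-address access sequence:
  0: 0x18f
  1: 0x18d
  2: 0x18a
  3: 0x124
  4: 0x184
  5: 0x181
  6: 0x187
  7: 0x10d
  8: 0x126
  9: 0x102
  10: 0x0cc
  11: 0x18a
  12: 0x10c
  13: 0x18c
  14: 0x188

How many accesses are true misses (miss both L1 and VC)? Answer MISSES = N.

0: 0x18f (blk 24, set 0) → MISS  vc=[]
1: 0x18d (blk 24, set 0) → L1-HIT  vc=[]
2: 0x18a (blk 24, set 0) → L1-HIT  vc=[]
3: 0x124 (blk 18, set 2) → MISS  vc=[]
4: 0x184 (blk 24, set 0) → L1-HIT  vc=[]
5: 0x181 (blk 24, set 0) → L1-HIT  vc=[]
6: 0x187 (blk 24, set 0) → L1-HIT  vc=[]
7: 0x10d (blk 16, set 0) → MISS  vc=[24]
8: 0x126 (blk 18, set 2) → L1-HIT  vc=[24]
9: 0x102 (blk 16, set 0) → L1-HIT  vc=[24]
10: 0xcc (blk 12, set 0) → MISS  vc=[24, 16]
11: 0x18a (blk 24, set 0) → VC-HIT  vc=[12, 16]
12: 0x10c (blk 16, set 0) → VC-HIT  vc=[12, 24]
13: 0x18c (blk 24, set 0) → VC-HIT  vc=[12, 16]
14: 0x188 (blk 24, set 0) → L1-HIT  vc=[12, 16]

MISSES = 4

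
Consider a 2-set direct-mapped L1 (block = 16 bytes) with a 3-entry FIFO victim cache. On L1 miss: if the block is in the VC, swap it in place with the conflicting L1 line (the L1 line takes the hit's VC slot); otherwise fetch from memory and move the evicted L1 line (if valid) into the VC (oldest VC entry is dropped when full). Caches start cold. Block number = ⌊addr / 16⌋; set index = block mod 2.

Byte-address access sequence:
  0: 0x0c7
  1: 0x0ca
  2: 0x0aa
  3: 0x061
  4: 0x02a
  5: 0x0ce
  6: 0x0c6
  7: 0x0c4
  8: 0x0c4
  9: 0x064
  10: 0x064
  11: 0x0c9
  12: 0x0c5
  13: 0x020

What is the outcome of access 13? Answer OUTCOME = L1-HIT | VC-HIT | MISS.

OUTCOME = VC-HIT

#0 0xc7→b12/s0 MISS; vc=[]
#1 0xca→b12/s0 L1-HIT; vc=[]
#2 0xaa→b10/s0 MISS; vc=[12]
#3 0x61→b6/s0 MISS; vc=[12,10]
#4 0x2a→b2/s0 MISS; vc=[12,10,6]
#5 0xce→b12/s0 VC-HIT; vc=[2,10,6]
#6 0xc6→b12/s0 L1-HIT; vc=[2,10,6]
#7 0xc4→b12/s0 L1-HIT; vc=[2,10,6]
#8 0xc4→b12/s0 L1-HIT; vc=[2,10,6]
#9 0x64→b6/s0 VC-HIT; vc=[2,10,12]
#10 0x64→b6/s0 L1-HIT; vc=[2,10,12]
#11 0xc9→b12/s0 VC-HIT; vc=[2,10,6]
#12 0xc5→b12/s0 L1-HIT; vc=[2,10,6]
#13 0x20→b2/s0 VC-HIT; vc=[12,10,6]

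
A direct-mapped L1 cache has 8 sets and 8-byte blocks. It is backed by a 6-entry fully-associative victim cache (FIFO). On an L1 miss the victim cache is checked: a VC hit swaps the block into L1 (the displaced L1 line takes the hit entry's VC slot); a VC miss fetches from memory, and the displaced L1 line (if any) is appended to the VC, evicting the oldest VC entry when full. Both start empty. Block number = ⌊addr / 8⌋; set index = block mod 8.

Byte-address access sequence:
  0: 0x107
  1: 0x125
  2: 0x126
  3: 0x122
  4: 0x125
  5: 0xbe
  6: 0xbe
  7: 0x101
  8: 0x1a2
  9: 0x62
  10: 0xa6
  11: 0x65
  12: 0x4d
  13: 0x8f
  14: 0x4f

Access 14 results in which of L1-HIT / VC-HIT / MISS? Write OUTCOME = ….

OUTCOME = VC-HIT

0: 0x107 (blk 32, set 0) → MISS  vc=[]
1: 0x125 (blk 36, set 4) → MISS  vc=[]
2: 0x126 (blk 36, set 4) → L1-HIT  vc=[]
3: 0x122 (blk 36, set 4) → L1-HIT  vc=[]
4: 0x125 (blk 36, set 4) → L1-HIT  vc=[]
5: 0xbe (blk 23, set 7) → MISS  vc=[]
6: 0xbe (blk 23, set 7) → L1-HIT  vc=[]
7: 0x101 (blk 32, set 0) → L1-HIT  vc=[]
8: 0x1a2 (blk 52, set 4) → MISS  vc=[36]
9: 0x62 (blk 12, set 4) → MISS  vc=[36, 52]
10: 0xa6 (blk 20, set 4) → MISS  vc=[36, 52, 12]
11: 0x65 (blk 12, set 4) → VC-HIT  vc=[36, 52, 20]
12: 0x4d (blk 9, set 1) → MISS  vc=[36, 52, 20]
13: 0x8f (blk 17, set 1) → MISS  vc=[36, 52, 20, 9]
14: 0x4f (blk 9, set 1) → VC-HIT  vc=[36, 52, 20, 17]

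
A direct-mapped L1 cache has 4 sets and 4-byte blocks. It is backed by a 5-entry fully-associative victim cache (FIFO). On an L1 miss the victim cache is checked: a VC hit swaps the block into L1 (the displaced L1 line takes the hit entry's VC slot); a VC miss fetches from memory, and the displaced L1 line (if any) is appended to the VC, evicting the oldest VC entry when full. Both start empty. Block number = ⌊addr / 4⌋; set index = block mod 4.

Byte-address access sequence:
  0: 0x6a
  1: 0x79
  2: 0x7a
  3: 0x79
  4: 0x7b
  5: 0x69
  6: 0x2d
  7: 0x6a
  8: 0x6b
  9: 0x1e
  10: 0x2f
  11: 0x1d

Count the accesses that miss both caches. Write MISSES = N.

  [0] addr=0x6a blk=26 s=2: MISS | VC []
  [1] addr=0x79 blk=30 s=2: MISS | VC [26]
  [2] addr=0x7a blk=30 s=2: L1-HIT | VC [26]
  [3] addr=0x79 blk=30 s=2: L1-HIT | VC [26]
  [4] addr=0x7b blk=30 s=2: L1-HIT | VC [26]
  [5] addr=0x69 blk=26 s=2: VC-HIT | VC [30]
  [6] addr=0x2d blk=11 s=3: MISS | VC [30]
  [7] addr=0x6a blk=26 s=2: L1-HIT | VC [30]
  [8] addr=0x6b blk=26 s=2: L1-HIT | VC [30]
  [9] addr=0x1e blk=7 s=3: MISS | VC [30, 11]
  [10] addr=0x2f blk=11 s=3: VC-HIT | VC [30, 7]
  [11] addr=0x1d blk=7 s=3: VC-HIT | VC [30, 11]

MISSES = 4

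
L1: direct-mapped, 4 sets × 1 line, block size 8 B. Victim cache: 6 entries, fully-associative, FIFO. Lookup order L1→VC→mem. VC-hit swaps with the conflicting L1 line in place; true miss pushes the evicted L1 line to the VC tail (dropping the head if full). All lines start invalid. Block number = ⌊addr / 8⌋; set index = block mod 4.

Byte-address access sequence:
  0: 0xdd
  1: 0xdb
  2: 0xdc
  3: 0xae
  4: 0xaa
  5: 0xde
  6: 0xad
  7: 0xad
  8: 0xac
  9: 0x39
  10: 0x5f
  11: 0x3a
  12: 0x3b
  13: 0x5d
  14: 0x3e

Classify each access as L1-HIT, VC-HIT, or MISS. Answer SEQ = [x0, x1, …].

SEQ = [MISS, L1-HIT, L1-HIT, MISS, L1-HIT, L1-HIT, L1-HIT, L1-HIT, L1-HIT, MISS, MISS, VC-HIT, L1-HIT, VC-HIT, VC-HIT]

#0 0xdd→b27/s3 MISS; vc=[]
#1 0xdb→b27/s3 L1-HIT; vc=[]
#2 0xdc→b27/s3 L1-HIT; vc=[]
#3 0xae→b21/s1 MISS; vc=[]
#4 0xaa→b21/s1 L1-HIT; vc=[]
#5 0xde→b27/s3 L1-HIT; vc=[]
#6 0xad→b21/s1 L1-HIT; vc=[]
#7 0xad→b21/s1 L1-HIT; vc=[]
#8 0xac→b21/s1 L1-HIT; vc=[]
#9 0x39→b7/s3 MISS; vc=[27]
#10 0x5f→b11/s3 MISS; vc=[27,7]
#11 0x3a→b7/s3 VC-HIT; vc=[27,11]
#12 0x3b→b7/s3 L1-HIT; vc=[27,11]
#13 0x5d→b11/s3 VC-HIT; vc=[27,7]
#14 0x3e→b7/s3 VC-HIT; vc=[27,11]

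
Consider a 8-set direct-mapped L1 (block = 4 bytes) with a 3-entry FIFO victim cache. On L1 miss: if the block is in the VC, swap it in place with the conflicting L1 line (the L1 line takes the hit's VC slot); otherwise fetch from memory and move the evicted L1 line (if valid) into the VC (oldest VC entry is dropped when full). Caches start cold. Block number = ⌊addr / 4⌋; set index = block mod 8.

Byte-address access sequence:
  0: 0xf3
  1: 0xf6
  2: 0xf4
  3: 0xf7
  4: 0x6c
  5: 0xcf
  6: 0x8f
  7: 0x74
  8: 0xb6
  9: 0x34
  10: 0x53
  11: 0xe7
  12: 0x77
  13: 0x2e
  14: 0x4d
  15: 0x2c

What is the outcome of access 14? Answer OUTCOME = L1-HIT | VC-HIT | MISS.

OUTCOME = MISS

  [0] addr=0xf3 blk=60 s=4: MISS | VC []
  [1] addr=0xf6 blk=61 s=5: MISS | VC []
  [2] addr=0xf4 blk=61 s=5: L1-HIT | VC []
  [3] addr=0xf7 blk=61 s=5: L1-HIT | VC []
  [4] addr=0x6c blk=27 s=3: MISS | VC []
  [5] addr=0xcf blk=51 s=3: MISS | VC [27]
  [6] addr=0x8f blk=35 s=3: MISS | VC [27, 51]
  [7] addr=0x74 blk=29 s=5: MISS | VC [27, 51, 61]
  [8] addr=0xb6 blk=45 s=5: MISS | VC [51, 61, 29]
  [9] addr=0x34 blk=13 s=5: MISS | VC [61, 29, 45]
  [10] addr=0x53 blk=20 s=4: MISS | VC [29, 45, 60]
  [11] addr=0xe7 blk=57 s=1: MISS | VC [29, 45, 60]
  [12] addr=0x77 blk=29 s=5: VC-HIT | VC [13, 45, 60]
  [13] addr=0x2e blk=11 s=3: MISS | VC [45, 60, 35]
  [14] addr=0x4d blk=19 s=3: MISS | VC [60, 35, 11]
  [15] addr=0x2c blk=11 s=3: VC-HIT | VC [60, 35, 19]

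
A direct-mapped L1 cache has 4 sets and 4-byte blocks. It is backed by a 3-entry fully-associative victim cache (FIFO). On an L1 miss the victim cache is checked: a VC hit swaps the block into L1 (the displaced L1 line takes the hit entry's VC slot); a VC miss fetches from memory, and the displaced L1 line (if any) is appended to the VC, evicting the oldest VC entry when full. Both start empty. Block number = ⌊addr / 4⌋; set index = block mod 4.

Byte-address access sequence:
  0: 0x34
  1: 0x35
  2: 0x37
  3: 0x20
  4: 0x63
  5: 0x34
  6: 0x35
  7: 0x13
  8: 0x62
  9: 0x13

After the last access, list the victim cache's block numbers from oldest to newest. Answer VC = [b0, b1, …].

0: 0x34 (blk 13, set 1) → MISS  vc=[]
1: 0x35 (blk 13, set 1) → L1-HIT  vc=[]
2: 0x37 (blk 13, set 1) → L1-HIT  vc=[]
3: 0x20 (blk 8, set 0) → MISS  vc=[]
4: 0x63 (blk 24, set 0) → MISS  vc=[8]
5: 0x34 (blk 13, set 1) → L1-HIT  vc=[8]
6: 0x35 (blk 13, set 1) → L1-HIT  vc=[8]
7: 0x13 (blk 4, set 0) → MISS  vc=[8, 24]
8: 0x62 (blk 24, set 0) → VC-HIT  vc=[8, 4]
9: 0x13 (blk 4, set 0) → VC-HIT  vc=[8, 24]

VC = [8, 24]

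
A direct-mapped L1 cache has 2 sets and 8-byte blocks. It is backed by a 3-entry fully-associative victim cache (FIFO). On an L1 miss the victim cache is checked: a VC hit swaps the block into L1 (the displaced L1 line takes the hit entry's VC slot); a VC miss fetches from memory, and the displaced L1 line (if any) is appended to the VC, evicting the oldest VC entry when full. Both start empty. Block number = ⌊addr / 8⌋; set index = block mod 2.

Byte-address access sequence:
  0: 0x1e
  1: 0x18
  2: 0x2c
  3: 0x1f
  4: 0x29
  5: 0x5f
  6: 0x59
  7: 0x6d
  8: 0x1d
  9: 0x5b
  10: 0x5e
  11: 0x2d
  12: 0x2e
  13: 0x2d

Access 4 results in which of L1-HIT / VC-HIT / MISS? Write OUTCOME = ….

  [0] addr=0x1e blk=3 s=1: MISS | VC []
  [1] addr=0x18 blk=3 s=1: L1-HIT | VC []
  [2] addr=0x2c blk=5 s=1: MISS | VC [3]
  [3] addr=0x1f blk=3 s=1: VC-HIT | VC [5]
  [4] addr=0x29 blk=5 s=1: VC-HIT | VC [3]
  [5] addr=0x5f blk=11 s=1: MISS | VC [3, 5]
  [6] addr=0x59 blk=11 s=1: L1-HIT | VC [3, 5]
  [7] addr=0x6d blk=13 s=1: MISS | VC [3, 5, 11]
  [8] addr=0x1d blk=3 s=1: VC-HIT | VC [13, 5, 11]
  [9] addr=0x5b blk=11 s=1: VC-HIT | VC [13, 5, 3]
  [10] addr=0x5e blk=11 s=1: L1-HIT | VC [13, 5, 3]
  [11] addr=0x2d blk=5 s=1: VC-HIT | VC [13, 11, 3]
  [12] addr=0x2e blk=5 s=1: L1-HIT | VC [13, 11, 3]
  [13] addr=0x2d blk=5 s=1: L1-HIT | VC [13, 11, 3]

OUTCOME = VC-HIT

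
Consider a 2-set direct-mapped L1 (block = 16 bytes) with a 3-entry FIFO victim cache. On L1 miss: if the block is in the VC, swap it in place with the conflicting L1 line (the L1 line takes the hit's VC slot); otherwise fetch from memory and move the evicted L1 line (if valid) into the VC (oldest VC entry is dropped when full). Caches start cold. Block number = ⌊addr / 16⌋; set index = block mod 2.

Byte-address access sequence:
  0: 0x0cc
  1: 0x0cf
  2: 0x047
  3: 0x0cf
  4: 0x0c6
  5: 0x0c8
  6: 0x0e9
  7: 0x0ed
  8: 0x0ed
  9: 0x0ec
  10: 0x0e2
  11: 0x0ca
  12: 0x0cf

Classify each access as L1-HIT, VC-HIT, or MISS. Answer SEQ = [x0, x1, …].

#0 0xcc→b12/s0 MISS; vc=[]
#1 0xcf→b12/s0 L1-HIT; vc=[]
#2 0x47→b4/s0 MISS; vc=[12]
#3 0xcf→b12/s0 VC-HIT; vc=[4]
#4 0xc6→b12/s0 L1-HIT; vc=[4]
#5 0xc8→b12/s0 L1-HIT; vc=[4]
#6 0xe9→b14/s0 MISS; vc=[4,12]
#7 0xed→b14/s0 L1-HIT; vc=[4,12]
#8 0xed→b14/s0 L1-HIT; vc=[4,12]
#9 0xec→b14/s0 L1-HIT; vc=[4,12]
#10 0xe2→b14/s0 L1-HIT; vc=[4,12]
#11 0xca→b12/s0 VC-HIT; vc=[4,14]
#12 0xcf→b12/s0 L1-HIT; vc=[4,14]

SEQ = [MISS, L1-HIT, MISS, VC-HIT, L1-HIT, L1-HIT, MISS, L1-HIT, L1-HIT, L1-HIT, L1-HIT, VC-HIT, L1-HIT]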